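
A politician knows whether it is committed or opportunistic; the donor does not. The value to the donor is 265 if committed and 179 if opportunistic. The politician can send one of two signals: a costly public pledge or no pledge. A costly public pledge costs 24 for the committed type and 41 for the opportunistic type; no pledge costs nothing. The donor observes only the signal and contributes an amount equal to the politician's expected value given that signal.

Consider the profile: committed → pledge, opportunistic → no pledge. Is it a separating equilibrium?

No

Under separation the donor infers type exactly: pledge → committed (pays 265), no pledge → opportunistic (pays 179).
Committed: pledge gives 265 − 24 = 241; no pledge gives 179 − 0 = 179. No deviation. ✓
Opportunistic: no pledge gives 179 − 0 = 179; pledge gives 265 − 41 = 224. Would deviate. ✗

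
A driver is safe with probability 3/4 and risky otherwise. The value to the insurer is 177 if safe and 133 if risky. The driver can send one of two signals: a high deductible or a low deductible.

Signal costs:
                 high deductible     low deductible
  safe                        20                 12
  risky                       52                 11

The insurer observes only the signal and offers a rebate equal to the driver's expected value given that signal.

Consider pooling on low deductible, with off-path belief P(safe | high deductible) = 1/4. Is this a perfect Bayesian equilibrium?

Yes

On the equilibrium path (low deductible) the insurer holds the prior 3/4 and pays 3/4·177 + 1/4·133 = 166. Off-path (high deductible) belief 1/4 gives 1/4·177 + 3/4·133 = 144.
Safe: low deductible gives 166 − 12 = 154; high deductible gives 144 − 20 = 124. Stays. ✓
Risky: low deductible gives 166 − 11 = 155; high deductible gives 144 − 52 = 92. Stays. ✓
Beliefs are Bayes-consistent on-path and both types best-respond.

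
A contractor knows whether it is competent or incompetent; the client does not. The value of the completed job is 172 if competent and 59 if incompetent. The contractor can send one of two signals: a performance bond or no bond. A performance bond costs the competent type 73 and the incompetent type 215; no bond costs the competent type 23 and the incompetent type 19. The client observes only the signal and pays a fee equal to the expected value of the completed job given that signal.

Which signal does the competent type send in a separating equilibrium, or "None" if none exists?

Try competent → bond, incompetent → no bond:
  If types separate, bond earns payment 172 and no bond earns 59.
  Competent: bond gives 172 − 73 = 99; no bond gives 59 − 23 = 36. No deviation. ✓
  Incompetent: no bond gives 59 − 19 = 40; bond gives 172 − 215 = -43. No deviation. ✓
Both hold — the competent type sends bond.

bond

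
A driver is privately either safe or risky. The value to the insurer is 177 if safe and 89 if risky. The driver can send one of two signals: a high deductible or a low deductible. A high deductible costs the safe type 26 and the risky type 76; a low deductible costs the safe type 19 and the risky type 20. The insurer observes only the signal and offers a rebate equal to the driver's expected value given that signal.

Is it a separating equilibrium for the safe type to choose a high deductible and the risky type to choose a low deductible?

If types separate, high deductible earns payment 177 and low deductible earns 89.
Safe: high deductible gives 177 − 26 = 151; low deductible gives 89 − 19 = 70. No deviation. ✓
Risky: low deductible gives 89 − 20 = 69; high deductible gives 177 − 76 = 101. Would deviate. ✗

No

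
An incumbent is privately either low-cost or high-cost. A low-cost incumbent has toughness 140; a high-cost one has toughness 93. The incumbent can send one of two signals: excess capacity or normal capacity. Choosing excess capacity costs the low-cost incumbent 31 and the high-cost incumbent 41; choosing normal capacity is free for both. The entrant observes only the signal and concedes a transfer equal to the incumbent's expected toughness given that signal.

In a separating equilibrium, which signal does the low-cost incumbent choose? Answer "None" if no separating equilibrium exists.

Try low-cost → excess capacity, high-cost → normal capacity:
  If types separate, excess capacity earns payment 140 and normal capacity earns 93.
  Low-cost: excess capacity gives 140 − 31 = 109; normal capacity gives 93 − 0 = 93. No deviation. ✓
  High-cost: normal capacity gives 93 − 0 = 93; excess capacity gives 140 − 41 = 99. Would deviate. ✗
Try low-cost → normal capacity, high-cost → excess capacity:
  If types separate, normal capacity earns payment 140 and excess capacity earns 93.
  Low-cost: normal capacity gives 140 − 0 = 140; excess capacity gives 93 − 31 = 62. No deviation. ✓
  High-cost: excess capacity gives 93 − 41 = 52; normal capacity gives 140 − 0 = 140. Would deviate. ✗
Neither assignment is incentive-compatible.

None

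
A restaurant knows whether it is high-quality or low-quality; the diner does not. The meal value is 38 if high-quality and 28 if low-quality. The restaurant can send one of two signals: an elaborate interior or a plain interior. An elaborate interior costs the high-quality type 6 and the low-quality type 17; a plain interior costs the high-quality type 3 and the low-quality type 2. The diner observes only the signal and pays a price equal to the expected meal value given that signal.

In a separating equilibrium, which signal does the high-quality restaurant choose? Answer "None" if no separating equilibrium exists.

elaborate interior

Try high-quality → elaborate interior, low-quality → plain interior:
  Under separation the diner infers type exactly: elaborate interior → high-quality (pays 38), plain interior → low-quality (pays 28).
  High-quality: elaborate interior gives 38 − 6 = 32; plain interior gives 28 − 3 = 25. No deviation. ✓
  Low-quality: plain interior gives 28 − 2 = 26; elaborate interior gives 38 − 17 = 21. No deviation. ✓
Both hold — the high-quality type sends elaborate interior.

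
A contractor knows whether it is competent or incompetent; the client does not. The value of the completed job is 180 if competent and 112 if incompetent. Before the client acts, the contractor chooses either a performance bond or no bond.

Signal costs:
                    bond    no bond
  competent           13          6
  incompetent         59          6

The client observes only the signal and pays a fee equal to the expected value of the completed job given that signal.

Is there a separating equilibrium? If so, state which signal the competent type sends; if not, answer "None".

Try competent → bond, incompetent → no bond:
  If types separate, bond earns payment 180 and no bond earns 112.
  Competent: bond gives 180 − 13 = 167; no bond gives 112 − 6 = 106. No deviation. ✓
  Incompetent: no bond gives 112 − 6 = 106; bond gives 180 − 59 = 121. Would deviate. ✗
Try competent → no bond, incompetent → bond:
  If types separate, no bond earns payment 180 and bond earns 112.
  Competent: no bond gives 180 − 6 = 174; bond gives 112 − 13 = 99. No deviation. ✓
  Incompetent: bond gives 112 − 59 = 53; no bond gives 180 − 6 = 174. Would deviate. ✗
Neither assignment is incentive-compatible.

None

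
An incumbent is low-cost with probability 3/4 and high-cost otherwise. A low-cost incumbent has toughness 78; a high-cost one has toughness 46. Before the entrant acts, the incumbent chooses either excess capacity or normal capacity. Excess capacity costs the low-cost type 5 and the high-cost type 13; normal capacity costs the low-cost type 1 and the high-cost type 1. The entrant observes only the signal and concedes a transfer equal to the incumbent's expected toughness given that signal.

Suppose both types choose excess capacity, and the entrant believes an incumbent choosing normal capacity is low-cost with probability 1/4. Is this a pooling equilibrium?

Yes

At the pooled signal (excess capacity) the entrant holds the prior 3/4 and pays 3/4·78 + 1/4·46 = 70. Off-path (normal capacity) belief 1/4 gives 1/4·78 + 3/4·46 = 54.
Low-cost: excess capacity gives 70 − 5 = 65; normal capacity gives 54 − 1 = 53. Stays. ✓
High-cost: excess capacity gives 70 − 13 = 57; normal capacity gives 54 − 1 = 53. Stays. ✓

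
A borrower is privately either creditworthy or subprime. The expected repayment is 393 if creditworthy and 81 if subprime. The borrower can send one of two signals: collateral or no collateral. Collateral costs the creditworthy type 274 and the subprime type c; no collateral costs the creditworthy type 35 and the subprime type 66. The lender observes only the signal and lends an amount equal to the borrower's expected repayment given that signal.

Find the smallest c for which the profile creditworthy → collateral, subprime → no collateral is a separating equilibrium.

Under separation: collateral → creditworthy (pays 393); no collateral → subprime (pays 81).
Creditworthy: 393 − 274 = 119 ≥ 81 − 35 = 46. Holds regardless of c. ✓
Subprime: 81 − 66 ≥ 393 − c, so c ≥ 393 − 15 = 378.

378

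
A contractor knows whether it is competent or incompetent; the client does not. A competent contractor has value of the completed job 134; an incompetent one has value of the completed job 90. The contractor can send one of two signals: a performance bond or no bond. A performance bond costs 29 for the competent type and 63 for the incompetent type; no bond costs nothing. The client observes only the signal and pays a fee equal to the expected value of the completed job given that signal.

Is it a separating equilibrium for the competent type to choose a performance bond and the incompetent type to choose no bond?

If types separate, bond earns payment 134 and no bond earns 90.
Competent: bond gives 134 − 29 = 105; no bond gives 90 − 0 = 90. No deviation. ✓
Incompetent: no bond gives 90 − 0 = 90; bond gives 134 − 63 = 71. No deviation. ✓
Both incentive constraints hold.

Yes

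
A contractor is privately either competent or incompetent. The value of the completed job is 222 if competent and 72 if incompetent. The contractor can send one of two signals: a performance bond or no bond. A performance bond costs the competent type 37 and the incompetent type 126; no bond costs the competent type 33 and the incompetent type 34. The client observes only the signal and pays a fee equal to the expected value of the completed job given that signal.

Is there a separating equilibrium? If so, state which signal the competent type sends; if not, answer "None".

None

Try competent → bond, incompetent → no bond:
  If types separate, bond earns payment 222 and no bond earns 72.
  Competent: bond gives 222 − 37 = 185; no bond gives 72 − 33 = 39. No deviation. ✓
  Incompetent: no bond gives 72 − 34 = 38; bond gives 222 − 126 = 96. Would deviate. ✗
Try competent → no bond, incompetent → bond:
  If types separate, no bond earns payment 222 and bond earns 72.
  Competent: no bond gives 222 − 33 = 189; bond gives 72 − 37 = 35. No deviation. ✓
  Incompetent: bond gives 72 − 126 = -54; no bond gives 222 − 34 = 188. Would deviate. ✗
Neither assignment is incentive-compatible.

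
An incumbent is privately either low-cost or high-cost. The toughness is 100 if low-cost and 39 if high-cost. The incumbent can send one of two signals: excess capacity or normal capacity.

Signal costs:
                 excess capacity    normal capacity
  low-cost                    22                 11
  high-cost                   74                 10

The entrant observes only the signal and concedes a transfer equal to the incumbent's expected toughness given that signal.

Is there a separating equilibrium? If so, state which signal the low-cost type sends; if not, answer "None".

Try low-cost → excess capacity, high-cost → normal capacity:
  Under separation the entrant infers type exactly: excess capacity → low-cost (pays 100), normal capacity → high-cost (pays 39).
  Low-cost: excess capacity gives 100 − 22 = 78; normal capacity gives 39 − 11 = 28. No deviation. ✓
  High-cost: normal capacity gives 39 − 10 = 29; excess capacity gives 100 − 74 = 26. No deviation. ✓
Both hold — the low-cost type sends excess capacity.

excess capacity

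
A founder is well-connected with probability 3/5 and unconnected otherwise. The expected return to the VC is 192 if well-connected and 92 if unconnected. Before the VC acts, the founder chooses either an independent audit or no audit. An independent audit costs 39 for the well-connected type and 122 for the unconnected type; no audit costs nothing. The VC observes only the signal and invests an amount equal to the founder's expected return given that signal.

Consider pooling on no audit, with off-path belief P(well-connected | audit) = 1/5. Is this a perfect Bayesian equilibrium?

At the pooled signal (no audit) the VC holds the prior 3/5 and pays 3/5·192 + 2/5·92 = 152. Off-path (audit) belief 1/5 gives 1/5·192 + 4/5·92 = 112.
Well-connected: no audit gives 152 − 0 = 152; audit gives 112 − 39 = 73. Stays. ✓
Unconnected: no audit gives 152 − 0 = 152; audit gives 112 − 122 = -10. Stays. ✓

Yes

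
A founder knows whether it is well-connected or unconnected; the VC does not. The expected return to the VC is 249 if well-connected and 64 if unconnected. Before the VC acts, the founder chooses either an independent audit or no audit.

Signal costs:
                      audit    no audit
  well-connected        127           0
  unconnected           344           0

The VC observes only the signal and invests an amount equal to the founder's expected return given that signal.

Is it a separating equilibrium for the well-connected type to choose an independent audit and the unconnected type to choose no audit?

If types separate, audit earns payment 249 and no audit earns 64.
Well-connected: audit gives 249 − 127 = 122; no audit gives 64 − 0 = 64. No deviation. ✓
Unconnected: no audit gives 64 − 0 = 64; audit gives 249 − 344 = -95. No deviation. ✓
Both incentive constraints hold.

Yes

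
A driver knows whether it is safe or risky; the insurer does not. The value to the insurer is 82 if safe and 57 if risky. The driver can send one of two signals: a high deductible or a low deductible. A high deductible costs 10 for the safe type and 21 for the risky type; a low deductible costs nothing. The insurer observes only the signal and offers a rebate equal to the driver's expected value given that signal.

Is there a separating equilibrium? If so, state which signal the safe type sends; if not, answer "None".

None

Try safe → high deductible, risky → low deductible:
  If types separate, high deductible earns payment 82 and low deductible earns 57.
  Safe: high deductible gives 82 − 10 = 72; low deductible gives 57 − 0 = 57. No deviation. ✓
  Risky: low deductible gives 57 − 0 = 57; high deductible gives 82 − 21 = 61. Would deviate. ✗
Try safe → low deductible, risky → high deductible:
  If types separate, low deductible earns payment 82 and high deductible earns 57.
  Safe: low deductible gives 82 − 0 = 82; high deductible gives 57 − 10 = 47. No deviation. ✓
  Risky: high deductible gives 57 − 21 = 36; low deductible gives 82 − 0 = 82. Would deviate. ✗
Neither assignment is incentive-compatible.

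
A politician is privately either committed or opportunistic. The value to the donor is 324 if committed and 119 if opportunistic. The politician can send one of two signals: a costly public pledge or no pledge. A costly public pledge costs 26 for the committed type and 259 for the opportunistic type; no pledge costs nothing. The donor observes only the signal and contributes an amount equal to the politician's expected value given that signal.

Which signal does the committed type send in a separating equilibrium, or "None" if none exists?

Try committed → pledge, opportunistic → no pledge:
  If types separate, pledge earns payment 324 and no pledge earns 119.
  Committed: pledge gives 324 − 26 = 298; no pledge gives 119 − 0 = 119. No deviation. ✓
  Opportunistic: no pledge gives 119 − 0 = 119; pledge gives 324 − 259 = 65. No deviation. ✓
Both hold — the committed type sends pledge.

pledge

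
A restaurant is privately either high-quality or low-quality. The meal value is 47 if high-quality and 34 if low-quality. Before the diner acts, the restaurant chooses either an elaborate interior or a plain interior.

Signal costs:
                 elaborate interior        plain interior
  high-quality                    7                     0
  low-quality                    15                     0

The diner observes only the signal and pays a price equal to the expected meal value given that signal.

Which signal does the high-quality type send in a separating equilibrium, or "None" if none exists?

elaborate interior

Try high-quality → elaborate interior, low-quality → plain interior:
  If types separate, elaborate interior earns payment 47 and plain interior earns 34.
  High-quality: elaborate interior gives 47 − 7 = 40; plain interior gives 34 − 0 = 34. No deviation. ✓
  Low-quality: plain interior gives 34 − 0 = 34; elaborate interior gives 47 − 15 = 32. No deviation. ✓
Both hold — the high-quality type sends elaborate interior.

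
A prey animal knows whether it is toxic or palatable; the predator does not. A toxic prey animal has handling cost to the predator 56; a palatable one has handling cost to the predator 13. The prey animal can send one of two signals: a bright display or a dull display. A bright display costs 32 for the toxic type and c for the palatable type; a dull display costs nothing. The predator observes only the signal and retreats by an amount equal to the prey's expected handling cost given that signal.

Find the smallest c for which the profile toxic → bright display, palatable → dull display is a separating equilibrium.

Under separation: bright display → toxic (pays 56); dull display → palatable (pays 13).
Toxic: 56 − 32 = 24 ≥ 13 − 0 = 13. Holds regardless of c. ✓
Palatable: 13 − 0 ≥ 56 − c, so c ≥ 56 − 13 = 43.

43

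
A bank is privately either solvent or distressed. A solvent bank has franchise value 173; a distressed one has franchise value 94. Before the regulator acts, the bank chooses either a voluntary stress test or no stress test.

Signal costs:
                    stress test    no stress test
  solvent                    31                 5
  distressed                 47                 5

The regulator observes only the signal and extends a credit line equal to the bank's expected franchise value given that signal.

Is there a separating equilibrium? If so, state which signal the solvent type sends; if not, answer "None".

None

Try solvent → stress test, distressed → no stress test:
  If types separate, stress test earns payment 173 and no stress test earns 94.
  Solvent: stress test gives 173 − 31 = 142; no stress test gives 94 − 5 = 89. No deviation. ✓
  Distressed: no stress test gives 94 − 5 = 89; stress test gives 173 − 47 = 126. Would deviate. ✗
Try solvent → no stress test, distressed → stress test:
  If types separate, no stress test earns payment 173 and stress test earns 94.
  Solvent: no stress test gives 173 − 5 = 168; stress test gives 94 − 31 = 63. No deviation. ✓
  Distressed: stress test gives 94 − 47 = 47; no stress test gives 173 − 5 = 168. Would deviate. ✗
Neither assignment is incentive-compatible.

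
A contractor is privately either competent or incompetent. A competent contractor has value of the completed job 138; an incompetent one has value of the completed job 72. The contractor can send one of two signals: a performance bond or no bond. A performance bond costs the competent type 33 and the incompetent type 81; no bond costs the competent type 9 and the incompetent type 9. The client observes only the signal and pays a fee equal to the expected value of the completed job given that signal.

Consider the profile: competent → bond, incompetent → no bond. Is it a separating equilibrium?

Yes

If types separate, bond earns payment 138 and no bond earns 72.
Competent: bond gives 138 − 33 = 105; no bond gives 72 − 9 = 63. No deviation. ✓
Incompetent: no bond gives 72 − 9 = 63; bond gives 138 − 81 = 57. No deviation. ✓
Neither type gains from mimicking the other.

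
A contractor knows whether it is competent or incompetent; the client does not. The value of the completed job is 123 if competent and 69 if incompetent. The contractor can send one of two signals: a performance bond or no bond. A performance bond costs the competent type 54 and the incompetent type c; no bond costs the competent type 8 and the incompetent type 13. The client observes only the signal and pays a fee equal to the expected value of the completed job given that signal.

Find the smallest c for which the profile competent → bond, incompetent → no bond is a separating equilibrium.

67

Under separation: bond → competent (pays 123); no bond → incompetent (pays 69).
Competent: 123 − 54 = 69 ≥ 69 − 8 = 61. Holds regardless of c. ✓
Incompetent: 69 − 13 ≥ 123 − c, so c ≥ 123 − 56 = 67.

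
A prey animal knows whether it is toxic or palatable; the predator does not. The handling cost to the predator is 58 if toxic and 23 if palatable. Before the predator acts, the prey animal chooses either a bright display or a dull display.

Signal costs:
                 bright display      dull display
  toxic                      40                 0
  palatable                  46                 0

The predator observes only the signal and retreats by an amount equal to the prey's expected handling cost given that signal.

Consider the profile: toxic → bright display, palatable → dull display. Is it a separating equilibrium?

Under separation the predator infers type exactly: bright display → toxic (pays 58), dull display → palatable (pays 23).
Toxic: bright display gives 58 − 40 = 18; dull display gives 23 − 0 = 23. Would deviate. ✗
Palatable: dull display gives 23 − 0 = 23; bright display gives 58 − 46 = 12. No deviation. ✓

No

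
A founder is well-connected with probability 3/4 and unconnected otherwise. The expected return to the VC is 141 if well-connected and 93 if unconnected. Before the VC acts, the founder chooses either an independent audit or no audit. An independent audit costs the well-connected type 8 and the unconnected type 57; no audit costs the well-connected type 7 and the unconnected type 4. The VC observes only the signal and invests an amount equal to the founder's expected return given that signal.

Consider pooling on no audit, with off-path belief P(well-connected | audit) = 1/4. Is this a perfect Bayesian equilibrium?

On the equilibrium path (no audit) the VC holds the prior 3/4 and pays 3/4·141 + 1/4·93 = 129. Off-path (audit) belief 1/4 gives 1/4·141 + 3/4·93 = 105.
Well-connected: no audit gives 129 − 7 = 122; audit gives 105 − 8 = 97. Stays. ✓
Unconnected: no audit gives 129 − 4 = 125; audit gives 105 − 57 = 48. Stays. ✓
Beliefs are Bayes-consistent on-path and both types best-respond.

Yes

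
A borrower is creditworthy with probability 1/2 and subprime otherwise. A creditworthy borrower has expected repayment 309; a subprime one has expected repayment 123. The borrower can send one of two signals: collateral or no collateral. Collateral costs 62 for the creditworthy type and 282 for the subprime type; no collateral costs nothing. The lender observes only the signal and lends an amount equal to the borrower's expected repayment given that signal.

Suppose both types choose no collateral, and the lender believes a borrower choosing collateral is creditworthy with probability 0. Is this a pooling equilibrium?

At the pooled signal (no collateral) the lender holds the prior 1/2 and pays 1/2·309 + 1/2·123 = 216. Off-path (collateral) belief 0 gives 0·309 + 1·123 = 123.
Creditworthy: no collateral gives 216 − 0 = 216; collateral gives 123 − 62 = 61. Stays. ✓
Subprime: no collateral gives 216 − 0 = 216; collateral gives 123 − 282 = -159. Stays. ✓

Yes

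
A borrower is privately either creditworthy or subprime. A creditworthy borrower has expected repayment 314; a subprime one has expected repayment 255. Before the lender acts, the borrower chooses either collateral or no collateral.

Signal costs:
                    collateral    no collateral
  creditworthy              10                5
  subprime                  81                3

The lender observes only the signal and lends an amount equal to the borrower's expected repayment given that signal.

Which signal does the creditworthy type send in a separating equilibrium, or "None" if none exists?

Try creditworthy → collateral, subprime → no collateral:
  If types separate, collateral earns payment 314 and no collateral earns 255.
  Creditworthy: collateral gives 314 − 10 = 304; no collateral gives 255 − 5 = 250. No deviation. ✓
  Subprime: no collateral gives 255 − 3 = 252; collateral gives 314 − 81 = 233. No deviation. ✓
Both hold — the creditworthy type sends collateral.

collateral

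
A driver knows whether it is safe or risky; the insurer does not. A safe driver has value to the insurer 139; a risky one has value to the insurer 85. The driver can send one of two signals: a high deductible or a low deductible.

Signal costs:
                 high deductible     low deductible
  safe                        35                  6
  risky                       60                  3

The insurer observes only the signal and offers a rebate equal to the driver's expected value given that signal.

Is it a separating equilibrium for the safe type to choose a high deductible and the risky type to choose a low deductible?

Under separation the insurer infers type exactly: high deductible → safe (pays 139), low deductible → risky (pays 85).
Safe: high deductible gives 139 − 35 = 104; low deductible gives 85 − 6 = 79. No deviation. ✓
Risky: low deductible gives 85 − 3 = 82; high deductible gives 139 − 60 = 79. No deviation. ✓
Both incentive constraints hold.

Yes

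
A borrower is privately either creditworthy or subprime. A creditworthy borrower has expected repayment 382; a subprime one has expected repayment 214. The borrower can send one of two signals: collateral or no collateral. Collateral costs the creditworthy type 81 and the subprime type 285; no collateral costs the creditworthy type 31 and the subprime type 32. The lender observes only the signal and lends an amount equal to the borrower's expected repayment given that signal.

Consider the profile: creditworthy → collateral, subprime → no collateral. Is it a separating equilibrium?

Under separation the lender infers type exactly: collateral → creditworthy (pays 382), no collateral → subprime (pays 214).
Creditworthy: collateral gives 382 − 81 = 301; no collateral gives 214 − 31 = 183. No deviation. ✓
Subprime: no collateral gives 214 − 32 = 182; collateral gives 382 − 285 = 97. No deviation. ✓
Both incentive constraints hold.

Yes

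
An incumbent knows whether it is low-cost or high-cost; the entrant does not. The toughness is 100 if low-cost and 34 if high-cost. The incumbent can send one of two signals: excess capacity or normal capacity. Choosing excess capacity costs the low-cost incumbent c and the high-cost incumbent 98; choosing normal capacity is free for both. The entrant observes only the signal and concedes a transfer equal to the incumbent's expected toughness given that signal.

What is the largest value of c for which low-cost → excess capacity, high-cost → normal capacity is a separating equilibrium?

66

Under separation: excess capacity → low-cost (pays 100); normal capacity → high-cost (pays 34).
High-cost: 34 − 0 = 34 ≥ 100 − 98 = 2. Holds regardless of c. ✓
Low-cost: 100 − c ≥ 34 − 0, so c ≤ 100 − 34 = 66.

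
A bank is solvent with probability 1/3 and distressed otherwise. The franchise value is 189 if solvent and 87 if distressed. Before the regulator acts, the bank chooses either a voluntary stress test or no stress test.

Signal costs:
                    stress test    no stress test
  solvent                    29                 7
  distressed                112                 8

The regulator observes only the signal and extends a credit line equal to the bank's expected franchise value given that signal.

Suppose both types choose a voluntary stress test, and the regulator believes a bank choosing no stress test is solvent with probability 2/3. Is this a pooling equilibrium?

On the equilibrium path (stress test) the regulator holds the prior 1/3 and pays 1/3·189 + 2/3·87 = 121. Off-path (no stress test) belief 2/3 gives 2/3·189 + 1/3·87 = 155.
Solvent: stress test gives 121 − 29 = 92; no stress test gives 155 − 7 = 148. Deviates. ✗
Distressed: stress test gives 121 − 112 = 9; no stress test gives 155 − 8 = 147. Deviates. ✗

No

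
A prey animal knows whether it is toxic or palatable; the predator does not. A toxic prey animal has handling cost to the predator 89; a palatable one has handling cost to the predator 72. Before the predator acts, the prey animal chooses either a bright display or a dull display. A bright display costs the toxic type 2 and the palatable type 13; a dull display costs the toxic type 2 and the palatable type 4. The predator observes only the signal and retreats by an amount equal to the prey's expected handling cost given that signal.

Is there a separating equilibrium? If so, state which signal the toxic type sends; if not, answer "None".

Try toxic → bright display, palatable → dull display:
  Under separation the predator infers type exactly: bright display → toxic (pays 89), dull display → palatable (pays 72).
  Toxic: bright display gives 89 − 2 = 87; dull display gives 72 − 2 = 70. No deviation. ✓
  Palatable: dull display gives 72 − 4 = 68; bright display gives 89 − 13 = 76. Would deviate. ✗
Try toxic → dull display, palatable → bright display:
  Under separation the predator infers type exactly: dull display → toxic (pays 89), bright display → palatable (pays 72).
  Toxic: dull display gives 89 − 2 = 87; bright display gives 72 − 2 = 70. No deviation. ✓
  Palatable: bright display gives 72 − 13 = 59; dull display gives 89 − 4 = 85. Would deviate. ✗
Neither assignment is incentive-compatible.

None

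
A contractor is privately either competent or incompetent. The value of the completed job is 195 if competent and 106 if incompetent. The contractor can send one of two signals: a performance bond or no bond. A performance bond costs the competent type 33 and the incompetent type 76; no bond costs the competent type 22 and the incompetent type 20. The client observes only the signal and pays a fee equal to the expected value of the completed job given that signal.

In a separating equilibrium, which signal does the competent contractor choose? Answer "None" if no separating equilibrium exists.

Try competent → bond, incompetent → no bond:
  Under separation the client infers type exactly: bond → competent (pays 195), no bond → incompetent (pays 106).
  Competent: bond gives 195 − 33 = 162; no bond gives 106 − 22 = 84. No deviation. ✓
  Incompetent: no bond gives 106 − 20 = 86; bond gives 195 − 76 = 119. Would deviate. ✗
Try competent → no bond, incompetent → bond:
  Under separation the client infers type exactly: no bond → competent (pays 195), bond → incompetent (pays 106).
  Competent: no bond gives 195 − 22 = 173; bond gives 106 − 33 = 73. No deviation. ✓
  Incompetent: bond gives 106 − 76 = 30; no bond gives 195 − 20 = 175. Would deviate. ✗
Neither assignment is incentive-compatible.

None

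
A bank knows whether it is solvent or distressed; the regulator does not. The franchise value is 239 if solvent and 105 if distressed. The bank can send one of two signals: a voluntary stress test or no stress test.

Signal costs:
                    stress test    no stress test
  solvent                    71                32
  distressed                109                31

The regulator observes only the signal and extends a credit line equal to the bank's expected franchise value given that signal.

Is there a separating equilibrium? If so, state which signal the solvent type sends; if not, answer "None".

None

Try solvent → stress test, distressed → no stress test:
  Under separation the regulator infers type exactly: stress test → solvent (pays 239), no stress test → distressed (pays 105).
  Solvent: stress test gives 239 − 71 = 168; no stress test gives 105 − 32 = 73. No deviation. ✓
  Distressed: no stress test gives 105 − 31 = 74; stress test gives 239 − 109 = 130. Would deviate. ✗
Try solvent → no stress test, distressed → stress test:
  Under separation the regulator infers type exactly: no stress test → solvent (pays 239), stress test → distressed (pays 105).
  Solvent: no stress test gives 239 − 32 = 207; stress test gives 105 − 71 = 34. No deviation. ✓
  Distressed: stress test gives 105 − 109 = -4; no stress test gives 239 − 31 = 208. Would deviate. ✗
Neither assignment is incentive-compatible.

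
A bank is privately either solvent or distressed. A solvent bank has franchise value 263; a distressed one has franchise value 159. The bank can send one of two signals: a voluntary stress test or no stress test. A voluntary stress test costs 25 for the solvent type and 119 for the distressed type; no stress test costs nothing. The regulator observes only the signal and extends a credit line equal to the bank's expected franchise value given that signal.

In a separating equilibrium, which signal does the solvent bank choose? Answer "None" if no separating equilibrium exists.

stress test

Try solvent → stress test, distressed → no stress test:
  If types separate, stress test earns payment 263 and no stress test earns 159.
  Solvent: stress test gives 263 − 25 = 238; no stress test gives 159 − 0 = 159. No deviation. ✓
  Distressed: no stress test gives 159 − 0 = 159; stress test gives 263 − 119 = 144. No deviation. ✓
Both hold — the solvent type sends stress test.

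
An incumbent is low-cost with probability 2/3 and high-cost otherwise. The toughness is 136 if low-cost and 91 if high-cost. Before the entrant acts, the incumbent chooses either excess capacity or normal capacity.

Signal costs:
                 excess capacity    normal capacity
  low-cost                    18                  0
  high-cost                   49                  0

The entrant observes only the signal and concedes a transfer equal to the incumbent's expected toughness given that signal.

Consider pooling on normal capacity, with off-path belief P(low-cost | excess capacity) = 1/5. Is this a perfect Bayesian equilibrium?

On the equilibrium path (normal capacity) the entrant holds the prior 2/3 and pays 2/3·136 + 1/3·91 = 121. Off-path (excess capacity) belief 1/5 gives 1/5·136 + 4/5·91 = 100.
Low-cost: normal capacity gives 121 − 0 = 121; excess capacity gives 100 − 18 = 82. Stays. ✓
High-cost: normal capacity gives 121 − 0 = 121; excess capacity gives 100 − 49 = 51. Stays. ✓
Beliefs are Bayes-consistent on-path and both types best-respond.

Yes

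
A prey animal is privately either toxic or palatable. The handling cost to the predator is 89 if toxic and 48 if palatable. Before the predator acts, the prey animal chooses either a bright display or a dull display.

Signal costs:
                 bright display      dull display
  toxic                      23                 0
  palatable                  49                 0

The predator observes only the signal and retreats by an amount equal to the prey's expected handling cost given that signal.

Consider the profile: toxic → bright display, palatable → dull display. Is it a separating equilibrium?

Yes

Under separation the predator infers type exactly: bright display → toxic (pays 89), dull display → palatable (pays 48).
Toxic: bright display gives 89 − 23 = 66; dull display gives 48 − 0 = 48. No deviation. ✓
Palatable: dull display gives 48 − 0 = 48; bright display gives 89 − 49 = 40. No deviation. ✓
Both incentive constraints hold.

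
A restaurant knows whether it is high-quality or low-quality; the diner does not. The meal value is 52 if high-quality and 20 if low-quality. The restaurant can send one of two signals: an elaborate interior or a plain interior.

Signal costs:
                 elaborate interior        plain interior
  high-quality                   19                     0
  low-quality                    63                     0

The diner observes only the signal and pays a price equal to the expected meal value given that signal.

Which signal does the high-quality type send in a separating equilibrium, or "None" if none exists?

Try high-quality → elaborate interior, low-quality → plain interior:
  If types separate, elaborate interior earns payment 52 and plain interior earns 20.
  High-quality: elaborate interior gives 52 − 19 = 33; plain interior gives 20 − 0 = 20. No deviation. ✓
  Low-quality: plain interior gives 20 − 0 = 20; elaborate interior gives 52 − 63 = -11. No deviation. ✓
Both hold — the high-quality type sends elaborate interior.

elaborate interior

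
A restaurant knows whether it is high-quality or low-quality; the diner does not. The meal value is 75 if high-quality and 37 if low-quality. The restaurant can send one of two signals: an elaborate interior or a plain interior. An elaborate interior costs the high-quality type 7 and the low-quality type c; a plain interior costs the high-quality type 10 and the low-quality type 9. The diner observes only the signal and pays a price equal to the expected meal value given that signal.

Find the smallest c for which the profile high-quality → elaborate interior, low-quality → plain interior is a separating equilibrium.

Under separation: elaborate interior → high-quality (pays 75); plain interior → low-quality (pays 37).
High-quality: 75 − 7 = 68 ≥ 37 − 10 = 27. Holds regardless of c. ✓
Low-quality: 37 − 9 ≥ 75 − c, so c ≥ 75 − 28 = 47.

47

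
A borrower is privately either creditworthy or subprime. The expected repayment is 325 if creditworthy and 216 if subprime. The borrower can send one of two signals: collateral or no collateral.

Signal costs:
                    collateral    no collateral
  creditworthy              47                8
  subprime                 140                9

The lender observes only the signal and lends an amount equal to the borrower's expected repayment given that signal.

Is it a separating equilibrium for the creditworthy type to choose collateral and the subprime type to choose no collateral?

Yes

If types separate, collateral earns payment 325 and no collateral earns 216.
Creditworthy: collateral gives 325 − 47 = 278; no collateral gives 216 − 8 = 208. No deviation. ✓
Subprime: no collateral gives 216 − 9 = 207; collateral gives 325 − 140 = 185. No deviation. ✓
Neither type gains from mimicking the other.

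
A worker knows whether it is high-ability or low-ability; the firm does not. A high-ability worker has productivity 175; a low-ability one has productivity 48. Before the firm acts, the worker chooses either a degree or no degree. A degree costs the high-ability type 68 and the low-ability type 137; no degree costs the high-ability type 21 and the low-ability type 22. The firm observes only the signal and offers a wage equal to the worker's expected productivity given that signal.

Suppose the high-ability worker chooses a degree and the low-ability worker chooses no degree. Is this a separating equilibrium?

No

Under separation the firm infers type exactly: degree → high-ability (pays 175), no degree → low-ability (pays 48).
High-ability: degree gives 175 − 68 = 107; no degree gives 48 − 21 = 27. No deviation. ✓
Low-ability: no degree gives 48 − 22 = 26; degree gives 175 − 137 = 38. Would deviate. ✗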